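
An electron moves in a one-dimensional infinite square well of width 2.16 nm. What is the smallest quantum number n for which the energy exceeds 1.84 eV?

n = 5

E_1 = h²/(8m_eL²) = 1.291×10^-20 J = 0.08059 eV.
Need n² > 1.84/0.08059 = 22.83, i.e. n > 4.778.
The smallest integer satisfying this is n = 5.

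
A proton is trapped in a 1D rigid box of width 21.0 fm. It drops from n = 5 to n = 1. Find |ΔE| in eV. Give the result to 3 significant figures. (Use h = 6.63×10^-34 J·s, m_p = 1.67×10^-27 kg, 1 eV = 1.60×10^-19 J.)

|ΔE| = 1.12×10^7 eV

E_1 = h²/(8m_pL²) = 7.461×10^-14 J.
|ΔE| = |5² − 1²|·E_1 = 24·7.461×10^-14 J = 1.791×10^-12 J = 1.12×10^7 eV.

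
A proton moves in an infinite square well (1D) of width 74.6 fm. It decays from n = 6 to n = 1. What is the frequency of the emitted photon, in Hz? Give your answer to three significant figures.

E_1 = h²/(8m_pL²) = 5.894×10^-15 J and ΔE = (6² − 1²)E_1 = 2.063×10^-13 J.
f = ΔE/h = 2.063×10^-13/6.626×10^-34 = 3.11×10^20 Hz.

f = 3.11×10^20 Hz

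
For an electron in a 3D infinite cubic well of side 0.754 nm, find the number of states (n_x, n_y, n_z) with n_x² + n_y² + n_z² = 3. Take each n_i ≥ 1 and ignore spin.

The level has n_x² + n_y² + n_z² = 3. The ordered positive-integer solutions are (1, 1, 1).
That gives 1 state.

degeneracy = 1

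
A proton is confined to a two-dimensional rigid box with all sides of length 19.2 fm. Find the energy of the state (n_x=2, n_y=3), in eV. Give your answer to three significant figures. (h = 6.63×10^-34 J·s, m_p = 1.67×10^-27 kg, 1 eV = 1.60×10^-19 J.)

E = 7.25×10^6 eV

For a 2D rectangular well E = (h²/8m_p)·Σ n_i²/L_i² = (6.63×10^-34)²/(8·1.67×10^-27) · [2²/(19.2 fm)² + 3²/(19.2 fm)²].
Evaluating gives E = 1.160×10^-12 J = 7.25×10^6 eV.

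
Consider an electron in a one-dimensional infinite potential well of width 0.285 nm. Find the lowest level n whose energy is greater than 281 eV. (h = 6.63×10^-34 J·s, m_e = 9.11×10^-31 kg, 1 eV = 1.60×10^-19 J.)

E_1 = h²/(8m_eL²) = 7.426×10^-19 J = 4.641 eV.
Need n² > 281/4.641 = 60.55, i.e. n > 7.781.
The smallest integer satisfying this is n = 8.

n = 8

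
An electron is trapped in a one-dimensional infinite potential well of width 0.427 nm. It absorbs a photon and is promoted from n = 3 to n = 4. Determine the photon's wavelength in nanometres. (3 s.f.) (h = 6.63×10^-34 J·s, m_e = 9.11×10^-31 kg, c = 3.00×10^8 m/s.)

E_1 = h²/(8m_eL²) = 3.308×10^-19 J, so ΔE = (4² − 3²)E_1 = 2.316×10^-18 J.
λ = hc/ΔE = (6.63×10^-34·3.00×10^8)/2.316×10^-18 = 8.59×10^-8 m = 85.9 nm.

λ = 85.9 nm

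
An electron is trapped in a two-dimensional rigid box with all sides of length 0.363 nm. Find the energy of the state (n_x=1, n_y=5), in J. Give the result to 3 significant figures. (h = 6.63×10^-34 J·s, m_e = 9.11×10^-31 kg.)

E = 1.19×10^-17 J

For a 2D rectangular well E = (h²/8m_e)·Σ n_i²/L_i² = (6.63×10^-34)²/(8·9.11×10^-31) · [1²/(0.363 nm)² + 5²/(0.363 nm)²].
Evaluating gives E = 1.19×10^-17 J.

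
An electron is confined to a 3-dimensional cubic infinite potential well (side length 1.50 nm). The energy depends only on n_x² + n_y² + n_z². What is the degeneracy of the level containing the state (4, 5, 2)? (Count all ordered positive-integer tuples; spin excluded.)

degeneracy = 6

The level has n_x² + n_y² + n_z² = 45. The ordered positive-integer solutions are (2, 4, 5), (2, 5, 4), (4, 2, 5), (4, 5, 2), (5, 2, 4), (5, 4, 2).
That gives 6 states.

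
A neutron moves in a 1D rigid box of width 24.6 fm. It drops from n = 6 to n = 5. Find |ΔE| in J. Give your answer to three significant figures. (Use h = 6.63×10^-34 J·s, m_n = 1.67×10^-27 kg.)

E_1 = h²/(8m_nL²) = 5.437×10^-14 J.
|ΔE| = |6² − 5²|·E_1 = 11·5.437×10^-14 J = 5.98×10^-13 J.

|ΔE| = 5.98×10^-13 J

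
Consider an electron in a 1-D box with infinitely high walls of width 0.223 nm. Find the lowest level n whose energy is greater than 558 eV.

n = 9

E_1 = h²/(8m_eL²) = 1.212×10^-18 J = 7.566 eV.
Need n² > 558/7.566 = 73.75, i.e. n > 8.588.
The smallest integer satisfying this is n = 9.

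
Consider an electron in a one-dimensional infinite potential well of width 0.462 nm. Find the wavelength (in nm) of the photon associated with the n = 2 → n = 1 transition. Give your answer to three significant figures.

E_1 = h²/(8m_eL²) = 2.823×10^-19 J, so ΔE = (2² − 1²)E_1 = 8.469×10^-19 J.
λ = hc/ΔE = (6.626×10^-34·2.998×10^8)/8.469×10^-19 = 2.35×10^-7 m = 235 nm.

λ = 235 nm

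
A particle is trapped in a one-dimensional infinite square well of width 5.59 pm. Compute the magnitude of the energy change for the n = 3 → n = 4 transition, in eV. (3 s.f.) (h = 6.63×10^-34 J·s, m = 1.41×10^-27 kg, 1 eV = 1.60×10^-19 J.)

E_1 = h²/(8mL²) = 1.247×10^-18 J.
|ΔE| = |3² − 4²|·E_1 = 7·1.247×10^-18 J = 8.729×10^-18 J = 54.6 eV.

|ΔE| = 54.6 eV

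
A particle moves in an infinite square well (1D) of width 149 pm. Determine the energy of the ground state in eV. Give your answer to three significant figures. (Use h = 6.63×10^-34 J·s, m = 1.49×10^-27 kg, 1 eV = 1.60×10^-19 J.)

For an infinite well E_n = n²h²/(8mL²), so E_1 = h²/(8mL²) = (6.63×10^-34)²/(8·1.49×10^-27·(1.49×10^-10 m)²) = 1.661×10^-21 J.
Converting, E_1 = 1.661×10^-21 J / (1.60×10^-19 J/eV) = 0.0104 eV.

E_1 = 0.0104 eV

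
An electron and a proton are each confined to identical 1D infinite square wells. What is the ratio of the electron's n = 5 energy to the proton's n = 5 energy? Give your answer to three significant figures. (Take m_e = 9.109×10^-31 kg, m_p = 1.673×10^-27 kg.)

1.84×10^3

E_n ∝ 1/m at fixed n and L, so the ratio is m_p/m_e = 1.673×10^-27/9.109×10^-31 = 1.84×10^3.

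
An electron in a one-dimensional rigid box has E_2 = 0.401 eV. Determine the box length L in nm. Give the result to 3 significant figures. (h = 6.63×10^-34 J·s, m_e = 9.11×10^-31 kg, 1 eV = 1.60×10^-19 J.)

From E_n = n²h²/(8m_eL²), L = n·h/√(8m_eE_n).
E_2 = 0.401 eV = 6.416×10^-20 J, so L = 2·6.63×10^-34/√(8·9.11×10^-31·6.416×10^-20) = 1.94×10^-9 m = 1.94 nm.

L = 1.94 nm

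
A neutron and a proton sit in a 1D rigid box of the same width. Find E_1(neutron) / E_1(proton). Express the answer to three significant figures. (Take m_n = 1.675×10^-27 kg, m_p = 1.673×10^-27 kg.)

0.999

E_n ∝ 1/m at fixed n and L, so the ratio is m_p/m_n = 1.673×10^-27/1.675×10^-27 = 0.999.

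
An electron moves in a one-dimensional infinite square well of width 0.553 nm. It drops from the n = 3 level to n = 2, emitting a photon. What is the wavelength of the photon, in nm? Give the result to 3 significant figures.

λ = 202 nm

E_1 = h²/(8m_eL²) = 1.970×10^-19 J, so ΔE = (3² − 2²)E_1 = 9.850×10^-19 J.
λ = hc/ΔE = (6.626×10^-34·2.998×10^8)/9.850×10^-19 = 2.02×10^-7 m = 202 nm.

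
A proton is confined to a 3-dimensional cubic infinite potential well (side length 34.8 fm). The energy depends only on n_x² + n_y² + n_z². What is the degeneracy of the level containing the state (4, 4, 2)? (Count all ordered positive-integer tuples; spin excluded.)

The level has n_x² + n_y² + n_z² = 36. The ordered positive-integer solutions are (2, 4, 4), (4, 2, 4), (4, 4, 2).
That gives 3 states.

degeneracy = 3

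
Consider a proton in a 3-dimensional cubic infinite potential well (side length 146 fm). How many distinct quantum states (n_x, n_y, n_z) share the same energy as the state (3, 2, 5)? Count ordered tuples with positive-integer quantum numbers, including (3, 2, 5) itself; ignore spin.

degeneracy = 9

The level has n_x² + n_y² + n_z² = 38. The ordered positive-integer solutions are (1, 1, 6), (1, 6, 1), (2, 3, 5), (2, 5, 3), (3, 2, 5), (3, 5, 2), (5, 2, 3), (5, 3, 2), (6, 1, 1).
That gives 9 states.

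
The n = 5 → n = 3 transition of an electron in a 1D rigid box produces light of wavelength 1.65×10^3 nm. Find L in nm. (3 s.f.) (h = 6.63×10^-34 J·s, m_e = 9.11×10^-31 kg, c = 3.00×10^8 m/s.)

The photon carries ΔE = hc/λ = 6.63×10^-34·3.00×10^8/1.65×10^-6 m = 1.205×10^-19 J.
Since ΔE = (5² − 3²)E_1, E_1 = 7.531×10^-21 J, and L = h/√(8m_eE_1) = 2.83×10^-9 m = 2.83 nm.

L = 2.83 nm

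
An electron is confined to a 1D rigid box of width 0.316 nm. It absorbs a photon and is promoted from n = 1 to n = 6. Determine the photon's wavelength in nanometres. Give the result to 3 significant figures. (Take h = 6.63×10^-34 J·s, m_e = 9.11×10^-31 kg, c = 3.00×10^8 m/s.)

E_1 = h²/(8m_eL²) = 6.040×10^-19 J, so ΔE = (6² − 1²)E_1 = 2.114×10^-17 J.
λ = hc/ΔE = (6.63×10^-34·3.00×10^8)/2.114×10^-17 = 9.41×10^-9 m = 9.41 nm.

λ = 9.41 nm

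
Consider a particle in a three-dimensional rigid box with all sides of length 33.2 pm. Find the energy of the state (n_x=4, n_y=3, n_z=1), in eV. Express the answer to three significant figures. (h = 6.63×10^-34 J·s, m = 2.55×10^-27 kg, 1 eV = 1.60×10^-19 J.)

For a 3D rectangular well E = (h²/8m)·Σ n_i²/L_i² = (6.63×10^-34)²/(8·2.55×10^-27) · [4²/(33.2 pm)² + 3²/(33.2 pm)² + 1²/(33.2 pm)²].
Evaluating gives E = 5.083×10^-19 J = 3.18 eV.

E = 3.18 eV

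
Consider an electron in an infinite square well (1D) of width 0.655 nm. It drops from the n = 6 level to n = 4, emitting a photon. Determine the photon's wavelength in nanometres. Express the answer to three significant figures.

λ = 70.7 nm

E_1 = h²/(8m_eL²) = 1.404×10^-19 J, so ΔE = (6² − 4²)E_1 = 2.808×10^-18 J.
λ = hc/ΔE = (6.626×10^-34·2.998×10^8)/2.808×10^-18 = 7.07×10^-8 m = 70.7 nm.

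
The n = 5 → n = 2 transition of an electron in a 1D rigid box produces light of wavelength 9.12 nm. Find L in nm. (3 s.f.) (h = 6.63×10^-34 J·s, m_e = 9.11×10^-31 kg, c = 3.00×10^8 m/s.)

L = 0.241 nm

The photon carries ΔE = hc/λ = 6.63×10^-34·3.00×10^8/9.12×10^-9 m = 2.181×10^-17 J.
Since ΔE = (5² − 2²)E_1, E_1 = 1.039×10^-18 J, and L = h/√(8m_eE_1) = 2.41×10^-10 m = 0.241 nm.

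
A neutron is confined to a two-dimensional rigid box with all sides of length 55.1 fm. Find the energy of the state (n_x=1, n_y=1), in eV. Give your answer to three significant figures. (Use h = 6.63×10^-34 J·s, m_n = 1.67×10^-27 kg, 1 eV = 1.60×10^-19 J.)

E = 1.35×10^5 eV

For a 2D rectangular well E = (h²/8m_n)·Σ n_i²/L_i² = (6.63×10^-34)²/(8·1.67×10^-27) · [1²/(55.1 fm)² + 1²/(55.1 fm)²].
Evaluating gives E = 2.167×10^-14 J = 1.35×10^5 eV.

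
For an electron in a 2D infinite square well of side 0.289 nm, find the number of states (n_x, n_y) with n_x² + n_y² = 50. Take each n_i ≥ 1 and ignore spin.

The level has n_x² + n_y² = 50. The ordered positive-integer solutions are (1, 7), (5, 5), (7, 1).
That gives 3 states.

degeneracy = 3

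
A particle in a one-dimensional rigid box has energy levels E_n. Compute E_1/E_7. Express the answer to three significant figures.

0.0204

E_n ∝ n², so E_1/E_7 = 1²/7² = 1/49 = 0.0204.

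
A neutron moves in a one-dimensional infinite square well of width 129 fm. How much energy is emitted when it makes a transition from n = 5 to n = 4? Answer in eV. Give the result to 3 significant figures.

|ΔE| = 1.11×10^5 eV

E_1 = h²/(8m_nL²) = 1.969×10^-15 J.
|ΔE| = |5² − 4²|·E_1 = 9·1.969×10^-15 J = 1.772×10^-14 J = 1.11×10^5 eV.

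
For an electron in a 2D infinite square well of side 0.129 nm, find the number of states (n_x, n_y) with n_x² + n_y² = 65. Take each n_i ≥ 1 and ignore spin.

degeneracy = 4

The level has n_x² + n_y² = 65. The ordered positive-integer solutions are (1, 8), (4, 7), (7, 4), (8, 1).
That gives 4 states.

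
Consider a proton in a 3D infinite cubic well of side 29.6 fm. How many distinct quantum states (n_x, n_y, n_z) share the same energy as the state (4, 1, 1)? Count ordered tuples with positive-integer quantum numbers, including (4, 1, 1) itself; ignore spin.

degeneracy = 3

The level has n_x² + n_y² + n_z² = 18. The ordered positive-integer solutions are (1, 1, 4), (1, 4, 1), (4, 1, 1).
That gives 3 states.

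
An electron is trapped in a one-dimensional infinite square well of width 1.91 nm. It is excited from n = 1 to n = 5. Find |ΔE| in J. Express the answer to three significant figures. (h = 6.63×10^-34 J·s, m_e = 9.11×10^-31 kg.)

E_1 = h²/(8m_eL²) = 1.653×10^-20 J.
|ΔE| = |1² − 5²|·E_1 = 24·1.653×10^-20 J = 3.97×10^-19 J.

|ΔE| = 3.97×10^-19 J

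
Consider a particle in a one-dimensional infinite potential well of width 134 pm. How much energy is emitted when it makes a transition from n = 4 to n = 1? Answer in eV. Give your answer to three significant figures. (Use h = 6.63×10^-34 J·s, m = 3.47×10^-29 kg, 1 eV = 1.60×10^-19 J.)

E_1 = h²/(8mL²) = 8.819×10^-20 J.
|ΔE| = |4² − 1²|·E_1 = 15·8.819×10^-20 J = 1.323×10^-18 J = 8.27 eV.

|ΔE| = 8.27 eV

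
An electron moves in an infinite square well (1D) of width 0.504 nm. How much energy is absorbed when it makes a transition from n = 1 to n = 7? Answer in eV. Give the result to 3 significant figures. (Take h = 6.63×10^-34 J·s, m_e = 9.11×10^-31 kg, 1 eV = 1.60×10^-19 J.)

|ΔE| = 71.2 eV

E_1 = h²/(8m_eL²) = 2.374×10^-19 J.
|ΔE| = |1² − 7²|·E_1 = 48·2.374×10^-19 J = 1.140×10^-17 J = 71.2 eV.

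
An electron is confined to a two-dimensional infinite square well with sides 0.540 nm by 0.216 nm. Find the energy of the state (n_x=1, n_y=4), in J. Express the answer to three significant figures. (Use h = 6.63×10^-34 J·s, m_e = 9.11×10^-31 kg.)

E = 2.09×10^-17 J

For a 2D rectangular well E = (h²/8m_e)·Σ n_i²/L_i² = (6.63×10^-34)²/(8·9.11×10^-31) · [1²/(0.540 nm)² + 4²/(0.216 nm)²].
Evaluating gives E = 2.09×10^-17 J.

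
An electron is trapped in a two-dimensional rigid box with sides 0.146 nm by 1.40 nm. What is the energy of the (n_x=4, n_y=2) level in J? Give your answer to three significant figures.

For a 2D rectangular well E = (h²/8m_e)·Σ n_i²/L_i² = (6.626×10^-34)²/(8·9.109×10^-31) · [4²/(0.146 nm)² + 2²/(1.40 nm)²].
Evaluating gives E = 4.53×10^-17 J.

E = 4.53×10^-17 J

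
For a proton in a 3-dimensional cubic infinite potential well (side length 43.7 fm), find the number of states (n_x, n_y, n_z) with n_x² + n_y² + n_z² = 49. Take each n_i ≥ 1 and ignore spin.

The level has n_x² + n_y² + n_z² = 49. The ordered positive-integer solutions are (2, 3, 6), (2, 6, 3), (3, 2, 6), (3, 6, 2), (6, 2, 3), (6, 3, 2).
That gives 6 states.

degeneracy = 6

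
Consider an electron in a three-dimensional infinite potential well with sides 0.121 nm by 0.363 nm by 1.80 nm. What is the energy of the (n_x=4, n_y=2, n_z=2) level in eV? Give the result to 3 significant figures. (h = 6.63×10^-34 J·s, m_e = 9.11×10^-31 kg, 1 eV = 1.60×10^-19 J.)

For a 3D rectangular well E = (h²/8m_e)·Σ n_i²/L_i² = (6.63×10^-34)²/(8·9.11×10^-31) · [4²/(0.121 nm)² + 2²/(0.363 nm)² + 2²/(1.80 nm)²].
Evaluating gives E = 6.782×10^-17 J = 424 eV.

E = 424 eV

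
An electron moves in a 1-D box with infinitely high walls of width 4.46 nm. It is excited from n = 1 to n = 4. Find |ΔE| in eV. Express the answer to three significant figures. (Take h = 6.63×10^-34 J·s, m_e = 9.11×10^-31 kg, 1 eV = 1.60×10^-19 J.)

|ΔE| = 0.284 eV

E_1 = h²/(8m_eL²) = 3.032×10^-21 J.
|ΔE| = |1² − 4²|·E_1 = 15·3.032×10^-21 J = 4.548×10^-20 J = 0.284 eV.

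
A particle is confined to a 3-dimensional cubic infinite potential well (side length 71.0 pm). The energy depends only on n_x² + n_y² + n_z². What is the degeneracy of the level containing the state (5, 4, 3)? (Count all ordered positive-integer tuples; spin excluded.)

degeneracy = 6

The level has n_x² + n_y² + n_z² = 50. The ordered positive-integer solutions are (3, 4, 5), (3, 5, 4), (4, 3, 5), (4, 5, 3), (5, 3, 4), (5, 4, 3).
That gives 6 states.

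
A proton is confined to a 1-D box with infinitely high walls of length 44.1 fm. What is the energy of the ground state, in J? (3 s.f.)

E_1 = 1.69×10^-14 J

For an infinite well E_n = n²h²/(8m_pL²), so E_1 = h²/(8m_pL²) = (6.626×10^-34)²/(8·1.673×10^-27·(4.41×10^-14 m)²) = 1.687×10^-14 J.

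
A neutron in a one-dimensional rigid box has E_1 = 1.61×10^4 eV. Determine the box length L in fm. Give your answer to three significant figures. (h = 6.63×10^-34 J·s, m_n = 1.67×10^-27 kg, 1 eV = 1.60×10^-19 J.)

L = 113 fm

From E_n = n²h²/(8m_nL²), L = n·h/√(8m_nE_n).
E_1 = 1.61×10^4 eV = 2.576×10^-15 J, so L = 1·6.63×10^-34/√(8·1.67×10^-27·2.576×10^-15) = 1.13×10^-13 m = 113 fm.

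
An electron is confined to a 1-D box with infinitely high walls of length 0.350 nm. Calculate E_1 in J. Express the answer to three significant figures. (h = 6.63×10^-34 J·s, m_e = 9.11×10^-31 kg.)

E_1 = 4.92×10^-19 J

For an infinite well E_n = n²h²/(8m_eL²), so E_1 = h²/(8m_eL²) = (6.63×10^-34)²/(8·9.11×10^-31·(3.50×10^-10 m)²) = 4.924×10^-19 J.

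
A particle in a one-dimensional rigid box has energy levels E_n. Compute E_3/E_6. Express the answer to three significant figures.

E_n ∝ n², so E_3/E_6 = 3²/6² = 9/36 = 0.250.

0.250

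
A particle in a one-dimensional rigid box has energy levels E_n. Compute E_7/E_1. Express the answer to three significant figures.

49.0

E_n ∝ n², so E_7/E_1 = 7²/1² = 49/1 = 49.0.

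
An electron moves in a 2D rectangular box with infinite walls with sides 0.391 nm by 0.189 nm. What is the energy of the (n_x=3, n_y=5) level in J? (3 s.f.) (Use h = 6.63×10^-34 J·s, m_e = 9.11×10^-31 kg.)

E = 4.58×10^-17 J

For a 2D rectangular well E = (h²/8m_e)·Σ n_i²/L_i² = (6.63×10^-34)²/(8·9.11×10^-31) · [3²/(0.391 nm)² + 5²/(0.189 nm)²].
Evaluating gives E = 4.58×10^-17 J.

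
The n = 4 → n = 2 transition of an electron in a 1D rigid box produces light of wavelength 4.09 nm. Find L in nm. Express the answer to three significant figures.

The photon carries ΔE = hc/λ = 6.626×10^-34·2.998×10^8/4.09×10^-9 m = 4.857×10^-17 J.
Since ΔE = (4² − 2²)E_1, E_1 = 4.048×10^-18 J, and L = h/√(8m_eE_1) = 1.22×10^-10 m = 0.122 nm.

L = 0.122 nm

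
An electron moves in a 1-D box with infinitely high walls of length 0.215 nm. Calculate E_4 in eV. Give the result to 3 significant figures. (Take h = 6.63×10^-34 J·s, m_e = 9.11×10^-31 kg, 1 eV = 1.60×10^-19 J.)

For an infinite well E_n = n²h²/(8m_eL²), so E_1 = h²/(8m_eL²) = (6.63×10^-34)²/(8·9.11×10^-31·(2.15×10^-10 m)²) = 1.305×10^-18 J.
Then E_4 = 4²·E_1 = 16·1.305×10^-18 J = 2.088×10^-17 J.
Converting, E_4 = 2.088×10^-17 J / (1.60×10^-19 J/eV) = 130 eV.

E_4 = 130 eV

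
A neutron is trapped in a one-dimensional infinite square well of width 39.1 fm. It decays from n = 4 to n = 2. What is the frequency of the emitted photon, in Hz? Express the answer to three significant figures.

E_1 = h²/(8m_nL²) = 2.143×10^-14 J and ΔE = (4² − 2²)E_1 = 2.572×10^-13 J.
f = ΔE/h = 2.572×10^-13/6.626×10^-34 = 3.88×10^20 Hz.

f = 3.88×10^20 Hz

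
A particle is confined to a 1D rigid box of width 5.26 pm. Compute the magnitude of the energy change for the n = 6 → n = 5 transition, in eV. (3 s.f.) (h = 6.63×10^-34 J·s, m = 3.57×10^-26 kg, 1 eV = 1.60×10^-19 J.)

|ΔE| = 3.82 eV

E_1 = h²/(8mL²) = 5.563×10^-20 J.
|ΔE| = |6² − 5²|·E_1 = 11·5.563×10^-20 J = 6.119×10^-19 J = 3.82 eV.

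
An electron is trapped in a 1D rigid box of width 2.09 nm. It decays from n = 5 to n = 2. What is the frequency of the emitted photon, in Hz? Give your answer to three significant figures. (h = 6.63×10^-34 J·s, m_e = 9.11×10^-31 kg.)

f = 4.37×10^14 Hz

E_1 = h²/(8m_eL²) = 1.381×10^-20 J and ΔE = (5² − 2²)E_1 = 2.900×10^-19 J.
f = ΔE/h = 2.900×10^-19/6.63×10^-34 = 4.37×10^14 Hz.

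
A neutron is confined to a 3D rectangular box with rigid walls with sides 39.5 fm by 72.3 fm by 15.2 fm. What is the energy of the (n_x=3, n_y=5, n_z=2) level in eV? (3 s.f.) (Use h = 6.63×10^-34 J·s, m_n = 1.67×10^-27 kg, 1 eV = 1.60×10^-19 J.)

For a 3D rectangular well E = (h²/8m_n)·Σ n_i²/L_i² = (6.63×10^-34)²/(8·1.67×10^-27) · [3²/(39.5 fm)² + 5²/(72.3 fm)² + 2²/(15.2 fm)²].
Evaluating gives E = 9.168×10^-13 J = 5.73×10^6 eV.

E = 5.73×10^6 eV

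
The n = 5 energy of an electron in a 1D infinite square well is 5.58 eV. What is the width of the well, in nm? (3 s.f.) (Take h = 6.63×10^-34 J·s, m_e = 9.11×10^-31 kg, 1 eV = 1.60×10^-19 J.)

From E_n = n²h²/(8m_eL²), L = n·h/√(8m_eE_n).
E_5 = 5.58 eV = 8.928×10^-19 J, so L = 5·6.63×10^-34/√(8·9.11×10^-31·8.928×10^-19) = 1.30×10^-9 m = 1.30 nm.

L = 1.30 nm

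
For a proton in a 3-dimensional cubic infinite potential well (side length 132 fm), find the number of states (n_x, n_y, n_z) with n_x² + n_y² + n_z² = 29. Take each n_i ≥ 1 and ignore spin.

The level has n_x² + n_y² + n_z² = 29. The ordered positive-integer solutions are (2, 3, 4), (2, 4, 3), (3, 2, 4), (3, 4, 2), (4, 2, 3), (4, 3, 2).
That gives 6 states.

degeneracy = 6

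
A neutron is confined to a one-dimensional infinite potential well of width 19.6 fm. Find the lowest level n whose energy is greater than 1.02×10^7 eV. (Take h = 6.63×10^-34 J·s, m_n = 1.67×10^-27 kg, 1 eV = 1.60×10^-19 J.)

n = 5

E_1 = h²/(8m_nL²) = 8.565×10^-14 J = 5.353×10^5 eV.
Need n² > 1.02×10^7/5.353×10^5 = 19.05, i.e. n > 4.365.
The smallest integer satisfying this is n = 5.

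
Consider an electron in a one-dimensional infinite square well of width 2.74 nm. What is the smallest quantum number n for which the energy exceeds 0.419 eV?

n = 3

E_1 = h²/(8m_eL²) = 8.025×10^-21 J = 0.05009 eV.
Need n² > 0.419/0.05009 = 8.365, i.e. n > 2.892.
The smallest integer satisfying this is n = 3.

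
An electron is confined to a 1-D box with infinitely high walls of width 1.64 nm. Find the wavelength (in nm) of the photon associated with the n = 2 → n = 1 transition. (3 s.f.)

λ = 2.96×10^3 nm

E_1 = h²/(8m_eL²) = 2.240×10^-20 J, so ΔE = (2² − 1²)E_1 = 6.720×10^-20 J.
λ = hc/ΔE = (6.626×10^-34·2.998×10^8)/6.720×10^-20 = 2.96×10^-6 m = 2.96×10^3 nm.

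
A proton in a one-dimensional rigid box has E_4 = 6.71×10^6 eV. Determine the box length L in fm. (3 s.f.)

L = 22.1 fm

From E_n = n²h²/(8m_pL²), L = n·h/√(8m_pE_n).
E_4 = 6.71×10^6 eV = 1.075×10^-12 J, so L = 4·6.626×10^-34/√(8·1.673×10^-27·1.075×10^-12) = 2.21×10^-14 m = 22.1 fm.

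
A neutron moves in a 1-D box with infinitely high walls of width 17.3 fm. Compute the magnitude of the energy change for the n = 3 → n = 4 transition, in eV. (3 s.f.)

|ΔE| = 4.78×10^6 eV

E_1 = h²/(8m_nL²) = 1.095×10^-13 J.
|ΔE| = |3² − 4²|·E_1 = 7·1.095×10^-13 J = 7.665×10^-13 J = 4.78×10^6 eV.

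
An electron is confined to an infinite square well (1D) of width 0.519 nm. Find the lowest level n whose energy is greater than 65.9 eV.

E_1 = h²/(8m_eL²) = 2.237×10^-19 J = 1.396 eV.
Need n² > 65.9/1.396 = 47.21, i.e. n > 6.871.
The smallest integer satisfying this is n = 7.

n = 7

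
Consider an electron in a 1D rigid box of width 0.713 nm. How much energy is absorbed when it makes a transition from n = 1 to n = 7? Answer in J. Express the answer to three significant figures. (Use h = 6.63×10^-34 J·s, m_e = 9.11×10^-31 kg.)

E_1 = h²/(8m_eL²) = 1.186×10^-19 J.
|ΔE| = |1² − 7²|·E_1 = 48·1.186×10^-19 J = 5.69×10^-18 J.

|ΔE| = 5.69×10^-18 J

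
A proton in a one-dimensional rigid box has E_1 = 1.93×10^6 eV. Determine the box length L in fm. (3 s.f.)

From E_n = n²h²/(8m_pL²), L = n·h/√(8m_pE_n).
E_1 = 1.93×10^6 eV = 3.092×10^-13 J, so L = 1·6.626×10^-34/√(8·1.673×10^-27·3.092×10^-13) = 1.03×10^-14 m = 10.3 fm.

L = 10.3 fm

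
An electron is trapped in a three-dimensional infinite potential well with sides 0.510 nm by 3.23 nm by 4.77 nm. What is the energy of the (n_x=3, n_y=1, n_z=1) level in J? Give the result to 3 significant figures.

For a 3D rectangular well E = (h²/8m_e)·Σ n_i²/L_i² = (6.626×10^-34)²/(8·9.109×10^-31) · [3²/(0.510 nm)² + 1²/(3.23 nm)² + 1²/(4.77 nm)²].
Evaluating gives E = 2.09×10^-18 J.

E = 2.09×10^-18 J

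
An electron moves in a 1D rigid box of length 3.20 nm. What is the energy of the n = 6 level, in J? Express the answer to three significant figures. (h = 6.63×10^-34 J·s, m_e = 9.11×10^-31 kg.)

E_6 = 2.12×10^-19 J

For an infinite well E_n = n²h²/(8m_eL²), so E_1 = h²/(8m_eL²) = (6.63×10^-34)²/(8·9.11×10^-31·(3.20×10^-9 m)²) = 5.890×10^-21 J.
Then E_6 = 6²·E_1 = 36·5.890×10^-21 J = 2.12×10^-19 J.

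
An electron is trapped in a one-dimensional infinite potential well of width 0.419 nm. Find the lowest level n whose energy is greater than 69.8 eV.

n = 6

E_1 = h²/(8m_eL²) = 3.432×10^-19 J = 2.142 eV.
Need n² > 69.8/2.142 = 32.59, i.e. n > 5.709.
The smallest integer satisfying this is n = 6.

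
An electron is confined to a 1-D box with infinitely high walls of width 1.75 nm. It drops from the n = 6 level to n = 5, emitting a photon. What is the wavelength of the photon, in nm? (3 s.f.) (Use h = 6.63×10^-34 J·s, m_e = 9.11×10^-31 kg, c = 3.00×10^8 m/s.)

λ = 918 nm

E_1 = h²/(8m_eL²) = 1.969×10^-20 J, so ΔE = (6² − 5²)E_1 = 2.166×10^-19 J.
λ = hc/ΔE = (6.63×10^-34·3.00×10^8)/2.166×10^-19 = 9.18×10^-7 m = 918 nm.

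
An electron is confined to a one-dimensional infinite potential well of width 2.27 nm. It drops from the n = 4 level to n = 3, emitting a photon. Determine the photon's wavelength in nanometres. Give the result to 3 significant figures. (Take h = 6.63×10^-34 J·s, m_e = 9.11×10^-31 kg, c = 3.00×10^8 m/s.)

E_1 = h²/(8m_eL²) = 1.170×10^-20 J, so ΔE = (4² − 3²)E_1 = 8.190×10^-20 J.
λ = hc/ΔE = (6.63×10^-34·3.00×10^8)/8.190×10^-20 = 2.43×10^-6 m = 2.43×10^3 nm.

λ = 2.43×10^3 nm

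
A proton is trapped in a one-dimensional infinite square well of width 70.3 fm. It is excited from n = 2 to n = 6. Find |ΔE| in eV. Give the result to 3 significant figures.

E_1 = h²/(8m_pL²) = 6.638×10^-15 J.
|ΔE| = |2² − 6²|·E_1 = 32·6.638×10^-15 J = 2.124×10^-13 J = 1.33×10^6 eV.

|ΔE| = 1.33×10^6 eV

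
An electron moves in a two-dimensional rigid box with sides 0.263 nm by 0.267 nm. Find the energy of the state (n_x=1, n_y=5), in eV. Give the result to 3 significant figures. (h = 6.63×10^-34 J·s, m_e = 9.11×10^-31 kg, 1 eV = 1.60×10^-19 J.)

E = 138 eV

For a 2D rectangular well E = (h²/8m_e)·Σ n_i²/L_i² = (6.63×10^-34)²/(8·9.11×10^-31) · [1²/(0.263 nm)² + 5²/(0.267 nm)²].
Evaluating gives E = 2.202×10^-17 J = 138 eV.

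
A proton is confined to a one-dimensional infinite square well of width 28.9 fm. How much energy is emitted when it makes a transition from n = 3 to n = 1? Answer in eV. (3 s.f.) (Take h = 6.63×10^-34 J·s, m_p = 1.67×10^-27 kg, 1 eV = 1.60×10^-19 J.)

|ΔE| = 1.97×10^6 eV

E_1 = h²/(8m_pL²) = 3.939×10^-14 J.
|ΔE| = |3² − 1²|·E_1 = 8·3.939×10^-14 J = 3.151×10^-13 J = 1.97×10^6 eV.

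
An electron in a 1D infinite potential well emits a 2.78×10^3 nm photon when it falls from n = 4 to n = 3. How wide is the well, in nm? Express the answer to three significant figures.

L = 2.43 nm

The photon carries ΔE = hc/λ = 6.626×10^-34·2.998×10^8/2.78×10^-6 m = 7.146×10^-20 J.
Since ΔE = (4² − 3²)E_1, E_1 = 1.021×10^-20 J, and L = h/√(8m_eE_1) = 2.43×10^-9 m = 2.43 nm.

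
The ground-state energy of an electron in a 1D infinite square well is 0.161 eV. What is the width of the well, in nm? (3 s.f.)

From E_n = n²h²/(8m_eL²), L = n·h/√(8m_eE_n).
E_1 = 0.161 eV = 2.579×10^-20 J, so L = 1·6.626×10^-34/√(8·9.109×10^-31·2.579×10^-20) = 1.53×10^-9 m = 1.53 nm.

L = 1.53 nm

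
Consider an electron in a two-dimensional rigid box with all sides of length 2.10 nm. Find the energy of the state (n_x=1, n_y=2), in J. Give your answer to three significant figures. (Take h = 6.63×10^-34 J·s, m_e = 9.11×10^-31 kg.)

E = 6.84×10^-20 J

For a 2D rectangular well E = (h²/8m_e)·Σ n_i²/L_i² = (6.63×10^-34)²/(8·9.11×10^-31) · [1²/(2.10 nm)² + 2²/(2.10 nm)²].
Evaluating gives E = 6.84×10^-20 J.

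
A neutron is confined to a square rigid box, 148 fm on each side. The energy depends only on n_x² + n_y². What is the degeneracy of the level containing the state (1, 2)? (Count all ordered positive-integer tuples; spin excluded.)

degeneracy = 2

The level has n_x² + n_y² = 5. The ordered positive-integer solutions are (1, 2), (2, 1).
That gives 2 states.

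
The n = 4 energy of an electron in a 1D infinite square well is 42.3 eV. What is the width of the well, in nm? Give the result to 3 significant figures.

From E_n = n²h²/(8m_eL²), L = n·h/√(8m_eE_n).
E_4 = 42.3 eV = 6.776×10^-18 J, so L = 4·6.626×10^-34/√(8·9.109×10^-31·6.776×10^-18) = 3.77×10^-10 m = 0.377 nm.

L = 0.377 nm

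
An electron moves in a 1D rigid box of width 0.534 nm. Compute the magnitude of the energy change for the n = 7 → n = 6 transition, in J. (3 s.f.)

|ΔE| = 2.75×10^-18 J

E_1 = h²/(8m_eL²) = 2.113×10^-19 J.
|ΔE| = |7² − 6²|·E_1 = 13·2.113×10^-19 J = 2.75×10^-18 J.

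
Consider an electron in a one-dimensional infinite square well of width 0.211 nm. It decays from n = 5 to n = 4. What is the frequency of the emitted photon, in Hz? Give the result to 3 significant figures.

E_1 = h²/(8m_eL²) = 1.353×10^-18 J and ΔE = (5² − 4²)E_1 = 1.218×10^-17 J.
f = ΔE/h = 1.218×10^-17/6.626×10^-34 = 1.84×10^16 Hz.

f = 1.84×10^16 Hz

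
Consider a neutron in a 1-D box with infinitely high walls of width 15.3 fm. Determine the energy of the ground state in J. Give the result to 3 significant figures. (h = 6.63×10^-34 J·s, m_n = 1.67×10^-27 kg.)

For an infinite well E_n = n²h²/(8m_nL²), so E_1 = h²/(8m_nL²) = (6.63×10^-34)²/(8·1.67×10^-27·(1.53×10^-14 m)²) = 1.406×10^-13 J.

E_1 = 1.41×10^-13 J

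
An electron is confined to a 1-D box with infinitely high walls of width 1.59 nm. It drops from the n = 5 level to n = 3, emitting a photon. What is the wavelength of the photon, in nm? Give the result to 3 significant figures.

λ = 521 nm

E_1 = h²/(8m_eL²) = 2.383×10^-20 J, so ΔE = (5² − 3²)E_1 = 3.813×10^-19 J.
λ = hc/ΔE = (6.626×10^-34·2.998×10^8)/3.813×10^-19 = 5.21×10^-7 m = 521 nm.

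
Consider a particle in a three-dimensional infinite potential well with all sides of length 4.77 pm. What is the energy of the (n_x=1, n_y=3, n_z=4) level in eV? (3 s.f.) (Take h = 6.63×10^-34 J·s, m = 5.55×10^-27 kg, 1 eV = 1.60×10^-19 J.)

E = 70.7 eV

For a 3D rectangular well E = (h²/8m)·Σ n_i²/L_i² = (6.63×10^-34)²/(8·5.55×10^-27) · [1²/(4.77 pm)² + 3²/(4.77 pm)² + 4²/(4.77 pm)²].
Evaluating gives E = 1.131×10^-17 J = 70.7 eV.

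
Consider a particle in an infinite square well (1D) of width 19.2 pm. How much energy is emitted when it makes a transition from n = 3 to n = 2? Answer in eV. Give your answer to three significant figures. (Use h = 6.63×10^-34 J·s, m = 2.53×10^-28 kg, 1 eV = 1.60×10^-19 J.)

|ΔE| = 18.4 eV

E_1 = h²/(8mL²) = 5.891×10^-19 J.
|ΔE| = |3² − 2²|·E_1 = 5·5.891×10^-19 J = 2.946×10^-18 J = 18.4 eV.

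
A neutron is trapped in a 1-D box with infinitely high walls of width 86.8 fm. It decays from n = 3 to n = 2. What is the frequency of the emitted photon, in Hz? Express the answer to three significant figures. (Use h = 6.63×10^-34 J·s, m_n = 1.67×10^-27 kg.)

f = 3.29×10^19 Hz

E_1 = h²/(8m_nL²) = 4.367×10^-15 J and ΔE = (3² − 2²)E_1 = 2.184×10^-14 J.
f = ΔE/h = 2.184×10^-14/6.63×10^-34 = 3.29×10^19 Hz.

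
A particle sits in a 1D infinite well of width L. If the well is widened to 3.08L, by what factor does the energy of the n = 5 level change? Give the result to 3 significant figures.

E_n ∝ 1/L², so the energy scales by 1/3.08² = 0.105.

0.105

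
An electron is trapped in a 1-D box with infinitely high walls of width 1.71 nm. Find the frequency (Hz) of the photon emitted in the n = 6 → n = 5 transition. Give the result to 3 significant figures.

f = 3.42×10^14 Hz

E_1 = h²/(8m_eL²) = 2.060×10^-20 J and ΔE = (6² − 5²)E_1 = 2.266×10^-19 J.
f = ΔE/h = 2.266×10^-19/6.626×10^-34 = 3.42×10^14 Hz.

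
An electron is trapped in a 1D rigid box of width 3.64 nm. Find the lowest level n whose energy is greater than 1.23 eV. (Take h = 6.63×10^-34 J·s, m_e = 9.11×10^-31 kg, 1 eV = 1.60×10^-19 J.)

n = 7

E_1 = h²/(8m_eL²) = 4.552×10^-21 J = 0.02845 eV.
Need n² > 1.23/0.02845 = 43.23, i.e. n > 6.575.
The smallest integer satisfying this is n = 7.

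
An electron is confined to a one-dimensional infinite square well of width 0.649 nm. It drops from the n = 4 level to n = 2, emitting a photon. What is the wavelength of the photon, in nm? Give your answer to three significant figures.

E_1 = h²/(8m_eL²) = 1.430×10^-19 J, so ΔE = (4² − 2²)E_1 = 1.716×10^-18 J.
λ = hc/ΔE = (6.626×10^-34·2.998×10^8)/1.716×10^-18 = 1.16×10^-7 m = 116 nm.

λ = 116 nm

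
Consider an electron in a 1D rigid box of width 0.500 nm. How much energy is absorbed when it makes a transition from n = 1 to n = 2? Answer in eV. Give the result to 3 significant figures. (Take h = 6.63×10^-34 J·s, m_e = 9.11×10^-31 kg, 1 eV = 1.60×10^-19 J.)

E_1 = h²/(8m_eL²) = 2.413×10^-19 J.
|ΔE| = |1² − 2²|·E_1 = 3·2.413×10^-19 J = 7.239×10^-19 J = 4.52 eV.

|ΔE| = 4.52 eV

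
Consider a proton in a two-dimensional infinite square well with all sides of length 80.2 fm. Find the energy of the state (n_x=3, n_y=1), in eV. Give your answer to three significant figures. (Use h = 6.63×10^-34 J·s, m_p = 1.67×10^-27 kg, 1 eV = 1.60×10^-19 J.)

For a 2D rectangular well E = (h²/8m_p)·Σ n_i²/L_i² = (6.63×10^-34)²/(8·1.67×10^-27) · [3²/(80.2 fm)² + 1²/(80.2 fm)²].
Evaluating gives E = 5.115×10^-14 J = 3.20×10^5 eV.

E = 3.20×10^5 eV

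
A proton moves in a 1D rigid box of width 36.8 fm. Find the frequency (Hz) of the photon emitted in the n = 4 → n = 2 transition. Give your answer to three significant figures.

E_1 = h²/(8m_pL²) = 2.422×10^-14 J and ΔE = (4² − 2²)E_1 = 2.906×10^-13 J.
f = ΔE/h = 2.906×10^-13/6.626×10^-34 = 4.39×10^20 Hz.

f = 4.39×10^20 Hz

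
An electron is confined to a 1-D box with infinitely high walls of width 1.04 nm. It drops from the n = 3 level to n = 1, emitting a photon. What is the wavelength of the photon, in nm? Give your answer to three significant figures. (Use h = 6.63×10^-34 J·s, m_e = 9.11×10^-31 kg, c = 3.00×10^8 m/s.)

E_1 = h²/(8m_eL²) = 5.576×10^-20 J, so ΔE = (3² − 1²)E_1 = 4.461×10^-19 J.
λ = hc/ΔE = (6.63×10^-34·3.00×10^8)/4.461×10^-19 = 4.46×10^-7 m = 446 nm.

λ = 446 nm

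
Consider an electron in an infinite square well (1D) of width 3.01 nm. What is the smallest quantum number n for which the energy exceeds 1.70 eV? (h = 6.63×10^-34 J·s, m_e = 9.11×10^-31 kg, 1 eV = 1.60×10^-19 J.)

E_1 = h²/(8m_eL²) = 6.657×10^-21 J = 0.04161 eV.
Need n² > 1.70/0.04161 = 40.86, i.e. n > 6.392.
The smallest integer satisfying this is n = 7.

n = 7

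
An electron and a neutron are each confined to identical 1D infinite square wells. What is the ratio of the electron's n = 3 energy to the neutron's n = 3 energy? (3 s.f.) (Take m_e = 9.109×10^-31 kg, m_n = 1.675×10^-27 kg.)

E_n ∝ 1/m at fixed n and L, so the ratio is m_n/m_e = 1.675×10^-27/9.109×10^-31 = 1.84×10^3.

1.84×10^3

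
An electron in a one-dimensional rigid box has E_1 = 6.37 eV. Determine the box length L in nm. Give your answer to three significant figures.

From E_n = n²h²/(8m_eL²), L = n·h/√(8m_eE_n).
E_1 = 6.37 eV = 1.020×10^-18 J, so L = 1·6.626×10^-34/√(8·9.109×10^-31·1.020×10^-18) = 2.43×10^-10 m = 0.243 nm.

L = 0.243 nm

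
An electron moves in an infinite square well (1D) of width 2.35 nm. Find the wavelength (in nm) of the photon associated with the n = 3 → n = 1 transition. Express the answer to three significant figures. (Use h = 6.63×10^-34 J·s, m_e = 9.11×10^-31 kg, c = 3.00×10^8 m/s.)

λ = 2.28×10^3 nm

E_1 = h²/(8m_eL²) = 1.092×10^-20 J, so ΔE = (3² − 1²)E_1 = 8.736×10^-20 J.
λ = hc/ΔE = (6.63×10^-34·3.00×10^8)/8.736×10^-20 = 2.28×10^-6 m = 2.28×10^3 nm.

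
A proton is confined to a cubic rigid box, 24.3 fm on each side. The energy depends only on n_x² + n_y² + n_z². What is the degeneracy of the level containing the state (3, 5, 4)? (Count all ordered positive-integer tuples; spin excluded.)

degeneracy = 6

The level has n_x² + n_y² + n_z² = 50. The ordered positive-integer solutions are (3, 4, 5), (3, 5, 4), (4, 3, 5), (4, 5, 3), (5, 3, 4), (5, 4, 3).
That gives 6 states.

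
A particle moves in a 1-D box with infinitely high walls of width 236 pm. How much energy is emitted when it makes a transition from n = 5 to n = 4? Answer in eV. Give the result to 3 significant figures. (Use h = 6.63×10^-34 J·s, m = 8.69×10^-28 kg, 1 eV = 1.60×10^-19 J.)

E_1 = h²/(8mL²) = 1.135×10^-21 J.
|ΔE| = |5² − 4²|·E_1 = 9·1.135×10^-21 J = 1.022×10^-20 J = 0.0639 eV.

|ΔE| = 0.0639 eV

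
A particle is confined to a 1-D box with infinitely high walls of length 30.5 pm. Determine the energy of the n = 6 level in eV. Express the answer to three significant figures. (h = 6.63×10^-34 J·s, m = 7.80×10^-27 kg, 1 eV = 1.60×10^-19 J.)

E_6 = 1.70 eV

For an infinite well E_n = n²h²/(8mL²), so E_1 = h²/(8mL²) = (6.63×10^-34)²/(8·7.80×10^-27·(3.05×10^-11 m)²) = 7.573×10^-21 J.
Then E_6 = 6²·E_1 = 36·7.573×10^-21 J = 2.726×10^-19 J.
Converting, E_6 = 2.726×10^-19 J / (1.60×10^-19 J/eV) = 1.70 eV.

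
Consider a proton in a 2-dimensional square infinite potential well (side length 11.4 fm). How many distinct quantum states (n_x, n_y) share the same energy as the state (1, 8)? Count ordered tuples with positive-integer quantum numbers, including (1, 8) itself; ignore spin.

degeneracy = 4

The level has n_x² + n_y² = 65. The ordered positive-integer solutions are (1, 8), (4, 7), (7, 4), (8, 1).
That gives 4 states.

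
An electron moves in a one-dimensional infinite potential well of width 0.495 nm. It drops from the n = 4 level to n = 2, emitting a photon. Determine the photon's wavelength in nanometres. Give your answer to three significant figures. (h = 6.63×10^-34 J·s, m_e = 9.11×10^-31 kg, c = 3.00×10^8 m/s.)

E_1 = h²/(8m_eL²) = 2.462×10^-19 J, so ΔE = (4² − 2²)E_1 = 2.954×10^-18 J.
λ = hc/ΔE = (6.63×10^-34·3.00×10^8)/2.954×10^-18 = 6.73×10^-8 m = 67.3 nm.

λ = 67.3 nm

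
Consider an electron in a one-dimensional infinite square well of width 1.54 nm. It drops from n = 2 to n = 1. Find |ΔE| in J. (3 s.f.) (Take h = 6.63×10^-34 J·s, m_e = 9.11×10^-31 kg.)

E_1 = h²/(8m_eL²) = 2.543×10^-20 J.
|ΔE| = |2² − 1²|·E_1 = 3·2.543×10^-20 J = 7.63×10^-20 J.

|ΔE| = 7.63×10^-20 J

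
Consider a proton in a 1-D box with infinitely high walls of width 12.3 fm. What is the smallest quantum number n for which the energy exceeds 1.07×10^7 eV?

E_1 = h²/(8m_pL²) = 2.168×10^-13 J = 1.353×10^6 eV.
Need n² > 1.07×10^7/1.353×10^6 = 7.908, i.e. n > 2.812.
The smallest integer satisfying this is n = 3.

n = 3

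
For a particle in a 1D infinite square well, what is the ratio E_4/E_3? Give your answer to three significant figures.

1.78

E_n ∝ n², so E_4/E_3 = 4²/3² = 16/9 = 1.78.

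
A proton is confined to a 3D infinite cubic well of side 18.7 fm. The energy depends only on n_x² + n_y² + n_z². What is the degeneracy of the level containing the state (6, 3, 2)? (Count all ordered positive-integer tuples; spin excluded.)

The level has n_x² + n_y² + n_z² = 49. The ordered positive-integer solutions are (2, 3, 6), (2, 6, 3), (3, 2, 6), (3, 6, 2), (6, 2, 3), (6, 3, 2).
That gives 6 states.

degeneracy = 6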